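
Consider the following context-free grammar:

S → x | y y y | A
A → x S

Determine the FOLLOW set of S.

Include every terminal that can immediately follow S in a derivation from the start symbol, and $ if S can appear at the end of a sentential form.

We compute FOLLOW(S) using the standard algorithm.
FOLLOW(S) starts with {$}.
FIRST(A) = {x}
FIRST(S) = {x, y}
FOLLOW(A) = {$}
FOLLOW(S) = {$}
Therefore, FOLLOW(S) = {$}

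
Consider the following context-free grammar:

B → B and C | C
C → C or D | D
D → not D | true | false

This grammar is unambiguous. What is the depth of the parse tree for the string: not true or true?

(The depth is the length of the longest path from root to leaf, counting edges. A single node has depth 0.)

5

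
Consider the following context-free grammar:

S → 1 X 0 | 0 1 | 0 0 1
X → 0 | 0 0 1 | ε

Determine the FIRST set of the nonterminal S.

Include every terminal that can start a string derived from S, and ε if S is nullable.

We compute FIRST(S) using the standard algorithm.
FIRST(S) = {0, 1}
FIRST(X) = {0, ε}
Therefore, FIRST(S) = {0, 1}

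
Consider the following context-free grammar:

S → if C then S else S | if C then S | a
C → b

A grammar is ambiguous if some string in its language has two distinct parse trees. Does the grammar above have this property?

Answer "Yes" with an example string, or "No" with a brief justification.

Yes - the string 'if b then a else if b then if b then a else a' has two distinct parse trees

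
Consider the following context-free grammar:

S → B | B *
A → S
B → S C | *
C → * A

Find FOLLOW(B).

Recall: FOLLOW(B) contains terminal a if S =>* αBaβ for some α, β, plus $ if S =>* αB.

We compute FOLLOW(B) using the standard algorithm.
FOLLOW(S) starts with {$}.
FIRST(A) = {*}
FIRST(B) = {*}
FIRST(C) = {*}
FIRST(S) = {*}
FOLLOW(A) = {$, *}
FOLLOW(B) = {$, *}
FOLLOW(C) = {$, *}
FOLLOW(S) = {$, *}
Therefore, FOLLOW(B) = {$, *}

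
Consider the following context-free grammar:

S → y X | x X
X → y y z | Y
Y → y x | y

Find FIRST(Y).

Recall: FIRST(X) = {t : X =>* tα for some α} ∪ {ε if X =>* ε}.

We compute FIRST(Y) using the standard algorithm.
FIRST(S) = {x, y}
FIRST(X) = {y}
FIRST(Y) = {y}
Therefore, FIRST(Y) = {y}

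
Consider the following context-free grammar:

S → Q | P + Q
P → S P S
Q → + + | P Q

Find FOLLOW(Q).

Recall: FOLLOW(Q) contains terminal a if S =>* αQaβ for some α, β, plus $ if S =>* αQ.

We compute FOLLOW(Q) using the standard algorithm.
FOLLOW(S) starts with {$}.
FIRST(P) = {+}
FIRST(Q) = {+}
FIRST(S) = {+}
FOLLOW(P) = {+}
FOLLOW(Q) = {$, +}
FOLLOW(S) = {$, +}
Therefore, FOLLOW(Q) = {$, +}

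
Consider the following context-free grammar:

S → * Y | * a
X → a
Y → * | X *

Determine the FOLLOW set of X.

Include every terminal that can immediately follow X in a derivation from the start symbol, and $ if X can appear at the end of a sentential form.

We compute FOLLOW(X) using the standard algorithm.
FOLLOW(S) starts with {$}.
FIRST(S) = {*}
FIRST(X) = {a}
FIRST(Y) = {*, a}
FOLLOW(S) = {$}
FOLLOW(X) = {*}
FOLLOW(Y) = {$}
Therefore, FOLLOW(X) = {*}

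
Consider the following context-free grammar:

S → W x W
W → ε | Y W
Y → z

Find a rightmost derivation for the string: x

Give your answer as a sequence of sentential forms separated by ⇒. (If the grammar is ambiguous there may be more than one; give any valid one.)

S ⇒ W x W ⇒ W x ⇒ x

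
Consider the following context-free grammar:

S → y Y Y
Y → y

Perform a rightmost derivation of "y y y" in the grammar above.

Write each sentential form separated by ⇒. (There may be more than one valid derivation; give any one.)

S ⇒ y Y Y ⇒ y Y y ⇒ y y y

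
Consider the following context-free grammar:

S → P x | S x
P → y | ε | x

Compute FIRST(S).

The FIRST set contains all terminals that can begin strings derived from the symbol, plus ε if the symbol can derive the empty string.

We compute FIRST(S) using the standard algorithm.
FIRST(P) = {x, y, ε}
FIRST(S) = {x, y}
Therefore, FIRST(S) = {x, y}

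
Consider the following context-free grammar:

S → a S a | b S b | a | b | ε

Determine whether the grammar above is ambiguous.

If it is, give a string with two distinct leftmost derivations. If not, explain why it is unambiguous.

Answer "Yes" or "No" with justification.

No - the grammar is unambiguous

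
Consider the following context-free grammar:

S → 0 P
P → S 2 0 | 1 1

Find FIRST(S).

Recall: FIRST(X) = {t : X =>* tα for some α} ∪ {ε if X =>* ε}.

We compute FIRST(S) using the standard algorithm.
FIRST(P) = {0, 1}
FIRST(S) = {0}
Therefore, FIRST(S) = {0}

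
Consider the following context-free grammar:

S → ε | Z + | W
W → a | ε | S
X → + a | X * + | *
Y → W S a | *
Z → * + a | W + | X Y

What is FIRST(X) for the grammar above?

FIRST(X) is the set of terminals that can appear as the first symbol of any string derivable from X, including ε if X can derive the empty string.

We compute FIRST(X) using the standard algorithm.
FIRST(S) = {*, +, a, ε}
FIRST(W) = {*, +, a, ε}
FIRST(X) = {*, +}
FIRST(Y) = {*, +, a}
FIRST(Z) = {*, +, a}
Therefore, FIRST(X) = {*, +}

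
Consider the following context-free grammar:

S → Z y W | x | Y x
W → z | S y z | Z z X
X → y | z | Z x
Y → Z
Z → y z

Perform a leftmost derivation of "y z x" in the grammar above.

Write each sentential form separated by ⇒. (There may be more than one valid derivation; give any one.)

S ⇒ Y x ⇒ Z x ⇒ y z x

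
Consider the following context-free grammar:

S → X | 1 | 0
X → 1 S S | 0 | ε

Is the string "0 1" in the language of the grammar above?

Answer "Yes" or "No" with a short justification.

No - no valid derivation exists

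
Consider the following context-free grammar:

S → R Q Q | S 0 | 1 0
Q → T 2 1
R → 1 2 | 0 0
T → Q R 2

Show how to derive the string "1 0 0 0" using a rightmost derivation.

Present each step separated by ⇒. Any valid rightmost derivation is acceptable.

S ⇒ S 0 ⇒ S 0 0 ⇒ 1 0 0 0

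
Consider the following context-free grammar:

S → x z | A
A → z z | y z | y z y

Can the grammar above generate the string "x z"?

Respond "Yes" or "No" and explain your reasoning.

Yes - a valid derivation exists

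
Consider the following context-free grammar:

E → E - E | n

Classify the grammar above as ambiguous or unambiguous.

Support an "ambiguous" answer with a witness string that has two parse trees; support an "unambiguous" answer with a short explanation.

Ambiguous - the string 'n - n - n - n - n' has two distinct parse trees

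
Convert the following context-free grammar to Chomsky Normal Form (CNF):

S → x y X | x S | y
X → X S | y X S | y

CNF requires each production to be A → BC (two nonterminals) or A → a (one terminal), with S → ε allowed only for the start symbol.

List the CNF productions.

TX → x; TY → y; S → y; X → y; S → TX X0; X0 → TY X; S → TX S; X → X S; X → TY X1; X1 → X S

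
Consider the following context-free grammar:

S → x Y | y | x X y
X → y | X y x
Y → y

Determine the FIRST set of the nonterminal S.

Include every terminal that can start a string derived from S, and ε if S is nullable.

We compute FIRST(S) using the standard algorithm.
FIRST(S) = {x, y}
FIRST(X) = {y}
FIRST(Y) = {y}
Therefore, FIRST(S) = {x, y}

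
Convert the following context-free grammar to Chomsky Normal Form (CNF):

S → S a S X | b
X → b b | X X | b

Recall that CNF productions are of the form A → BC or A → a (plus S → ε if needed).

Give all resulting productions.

TA → a; S → b; TB → b; X → b; S → S X0; X0 → TA X1; X1 → S X; X → TB TB; X → X X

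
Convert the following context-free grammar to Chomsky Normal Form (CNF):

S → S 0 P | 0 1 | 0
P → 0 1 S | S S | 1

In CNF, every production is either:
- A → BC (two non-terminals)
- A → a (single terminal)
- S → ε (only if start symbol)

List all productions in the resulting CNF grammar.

T0 → 0; T1 → 1; S → 0; P → 1; S → S X0; X0 → T0 P; S → T0 T1; P → T0 X1; X1 → T1 S; P → S S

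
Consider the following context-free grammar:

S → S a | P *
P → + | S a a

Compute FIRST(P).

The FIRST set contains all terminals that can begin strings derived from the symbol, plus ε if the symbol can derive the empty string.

We compute FIRST(P) using the standard algorithm.
FIRST(P) = {+}
FIRST(S) = {+}
Therefore, FIRST(P) = {+}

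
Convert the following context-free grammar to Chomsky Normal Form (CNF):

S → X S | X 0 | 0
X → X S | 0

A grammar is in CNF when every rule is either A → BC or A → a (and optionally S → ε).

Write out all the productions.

T0 → 0; S → 0; X → 0; S → X S; S → X T0; X → X S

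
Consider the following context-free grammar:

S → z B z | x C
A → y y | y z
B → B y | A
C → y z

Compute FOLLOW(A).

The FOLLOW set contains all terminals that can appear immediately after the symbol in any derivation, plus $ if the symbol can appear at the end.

We compute FOLLOW(A) using the standard algorithm.
FOLLOW(S) starts with {$}.
FIRST(A) = {y}
FIRST(B) = {y}
FIRST(C) = {y}
FIRST(S) = {x, z}
FOLLOW(A) = {y, z}
FOLLOW(B) = {y, z}
FOLLOW(C) = {$}
FOLLOW(S) = {$}
Therefore, FOLLOW(A) = {y, z}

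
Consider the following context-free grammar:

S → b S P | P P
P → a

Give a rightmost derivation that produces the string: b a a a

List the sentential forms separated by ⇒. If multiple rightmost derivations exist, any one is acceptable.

S ⇒ b S P ⇒ b S a ⇒ b P P a ⇒ b P a a ⇒ b a a a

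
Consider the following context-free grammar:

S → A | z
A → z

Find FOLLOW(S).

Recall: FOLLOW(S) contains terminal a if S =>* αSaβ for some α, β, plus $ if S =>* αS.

We compute FOLLOW(S) using the standard algorithm.
FOLLOW(S) starts with {$}.
FIRST(A) = {z}
FIRST(S) = {z}
FOLLOW(A) = {$}
FOLLOW(S) = {$}
Therefore, FOLLOW(S) = {$}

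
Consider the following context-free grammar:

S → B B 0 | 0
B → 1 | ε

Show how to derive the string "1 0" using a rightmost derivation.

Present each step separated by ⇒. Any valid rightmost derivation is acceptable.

S ⇒ B B 0 ⇒ B 1 0 ⇒ 1 0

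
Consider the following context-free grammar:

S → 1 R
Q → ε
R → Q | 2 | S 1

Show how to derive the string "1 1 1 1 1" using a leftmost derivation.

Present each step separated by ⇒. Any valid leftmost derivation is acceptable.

S ⇒ 1 R ⇒ 1 S 1 ⇒ 1 1 R 1 ⇒ 1 1 S 1 1 ⇒ 1 1 1 R 1 1 ⇒ 1 1 1 Q 1 1 ⇒ 1 1 1 1 1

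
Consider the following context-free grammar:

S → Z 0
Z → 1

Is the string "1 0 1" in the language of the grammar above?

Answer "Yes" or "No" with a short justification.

No - no valid derivation exists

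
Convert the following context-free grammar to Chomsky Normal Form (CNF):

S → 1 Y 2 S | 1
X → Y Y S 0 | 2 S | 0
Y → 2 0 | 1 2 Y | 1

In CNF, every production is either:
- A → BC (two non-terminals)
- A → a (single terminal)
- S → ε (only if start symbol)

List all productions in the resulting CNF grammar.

T1 → 1; T2 → 2; S → 1; T0 → 0; X → 0; Y → 1; S → T1 X0; X0 → Y X1; X1 → T2 S; X → Y X2; X2 → Y X3; X3 → S T0; X → T2 S; Y → T2 T0; Y → T1 X4; X4 → T2 Y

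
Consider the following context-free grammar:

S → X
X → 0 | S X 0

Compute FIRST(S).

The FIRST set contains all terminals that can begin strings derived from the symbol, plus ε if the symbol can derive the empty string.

We compute FIRST(S) using the standard algorithm.
FIRST(S) = {0}
FIRST(X) = {0}
Therefore, FIRST(S) = {0}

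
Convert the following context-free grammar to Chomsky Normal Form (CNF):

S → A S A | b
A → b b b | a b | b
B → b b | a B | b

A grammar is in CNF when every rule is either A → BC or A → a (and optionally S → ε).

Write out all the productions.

S → b; TB → b; TA → a; A → b; B → b; S → A X0; X0 → S A; A → TB X1; X1 → TB TB; A → TA TB; B → TB TB; B → TA B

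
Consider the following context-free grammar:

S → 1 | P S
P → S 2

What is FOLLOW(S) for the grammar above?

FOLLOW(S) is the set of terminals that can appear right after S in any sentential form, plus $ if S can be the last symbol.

We compute FOLLOW(S) using the standard algorithm.
FOLLOW(S) starts with {$}.
FIRST(P) = {1}
FIRST(S) = {1}
FOLLOW(P) = {1}
FOLLOW(S) = {$, 2}
Therefore, FOLLOW(S) = {$, 2}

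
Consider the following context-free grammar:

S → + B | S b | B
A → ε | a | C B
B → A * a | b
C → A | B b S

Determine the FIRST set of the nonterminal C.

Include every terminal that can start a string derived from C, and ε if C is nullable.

We compute FIRST(C) using the standard algorithm.
FIRST(A) = {*, a, b, ε}
FIRST(B) = {*, a, b}
FIRST(C) = {*, a, b, ε}
FIRST(S) = {*, +, a, b}
Therefore, FIRST(C) = {*, a, b, ε}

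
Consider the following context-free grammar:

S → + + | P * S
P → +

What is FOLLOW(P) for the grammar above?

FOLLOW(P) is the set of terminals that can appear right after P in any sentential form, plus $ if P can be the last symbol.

We compute FOLLOW(P) using the standard algorithm.
FOLLOW(S) starts with {$}.
FIRST(P) = {+}
FIRST(S) = {+}
FOLLOW(P) = {*}
FOLLOW(S) = {$}
Therefore, FOLLOW(P) = {*}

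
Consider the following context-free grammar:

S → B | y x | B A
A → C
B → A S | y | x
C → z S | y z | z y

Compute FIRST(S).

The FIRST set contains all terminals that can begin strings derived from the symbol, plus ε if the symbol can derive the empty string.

We compute FIRST(S) using the standard algorithm.
FIRST(A) = {y, z}
FIRST(B) = {x, y, z}
FIRST(C) = {y, z}
FIRST(S) = {x, y, z}
Therefore, FIRST(S) = {x, y, z}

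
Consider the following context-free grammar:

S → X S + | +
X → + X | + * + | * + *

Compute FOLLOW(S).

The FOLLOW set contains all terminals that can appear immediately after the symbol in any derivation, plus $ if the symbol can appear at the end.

We compute FOLLOW(S) using the standard algorithm.
FOLLOW(S) starts with {$}.
FIRST(S) = {*, +}
FIRST(X) = {*, +}
FOLLOW(S) = {$, +}
FOLLOW(X) = {*, +}
Therefore, FOLLOW(S) = {$, +}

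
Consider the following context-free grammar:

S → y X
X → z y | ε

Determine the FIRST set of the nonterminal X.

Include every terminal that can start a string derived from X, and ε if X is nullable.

We compute FIRST(X) using the standard algorithm.
FIRST(S) = {y}
FIRST(X) = {z, ε}
Therefore, FIRST(X) = {z, ε}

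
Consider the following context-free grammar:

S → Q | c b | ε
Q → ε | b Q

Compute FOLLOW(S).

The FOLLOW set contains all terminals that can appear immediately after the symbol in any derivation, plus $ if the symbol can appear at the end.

We compute FOLLOW(S) using the standard algorithm.
FOLLOW(S) starts with {$}.
FIRST(Q) = {b, ε}
FIRST(S) = {b, c, ε}
FOLLOW(Q) = {$}
FOLLOW(S) = {$}
Therefore, FOLLOW(S) = {$}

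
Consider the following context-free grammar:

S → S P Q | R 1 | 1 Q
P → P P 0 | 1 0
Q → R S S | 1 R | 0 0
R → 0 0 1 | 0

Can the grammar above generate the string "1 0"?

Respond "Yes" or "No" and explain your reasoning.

No - no valid derivation exists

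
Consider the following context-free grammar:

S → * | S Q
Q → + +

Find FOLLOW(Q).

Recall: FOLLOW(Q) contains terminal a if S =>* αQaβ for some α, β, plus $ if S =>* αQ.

We compute FOLLOW(Q) using the standard algorithm.
FOLLOW(S) starts with {$}.
FIRST(Q) = {+}
FIRST(S) = {*}
FOLLOW(Q) = {$, +}
FOLLOW(S) = {$, +}
Therefore, FOLLOW(Q) = {$, +}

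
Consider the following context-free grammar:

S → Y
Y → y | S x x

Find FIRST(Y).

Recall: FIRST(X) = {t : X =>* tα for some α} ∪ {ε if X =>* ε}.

We compute FIRST(Y) using the standard algorithm.
FIRST(S) = {y}
FIRST(Y) = {y}
Therefore, FIRST(Y) = {y}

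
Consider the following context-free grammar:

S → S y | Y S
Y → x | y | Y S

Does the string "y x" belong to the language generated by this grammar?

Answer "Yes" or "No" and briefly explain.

No - no valid derivation exists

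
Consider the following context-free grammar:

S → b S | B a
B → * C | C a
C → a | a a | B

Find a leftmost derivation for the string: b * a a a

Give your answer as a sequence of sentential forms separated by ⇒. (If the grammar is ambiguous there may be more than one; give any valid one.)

S ⇒ b S ⇒ b B a ⇒ b * C a ⇒ b * a a a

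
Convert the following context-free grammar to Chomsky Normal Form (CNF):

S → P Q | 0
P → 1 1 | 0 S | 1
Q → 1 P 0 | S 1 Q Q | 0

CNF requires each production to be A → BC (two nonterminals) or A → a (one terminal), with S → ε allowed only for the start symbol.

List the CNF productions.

S → 0; T1 → 1; T0 → 0; P → 1; Q → 0; S → P Q; P → T1 T1; P → T0 S; Q → T1 X0; X0 → P T0; Q → S X1; X1 → T1 X2; X2 → Q Q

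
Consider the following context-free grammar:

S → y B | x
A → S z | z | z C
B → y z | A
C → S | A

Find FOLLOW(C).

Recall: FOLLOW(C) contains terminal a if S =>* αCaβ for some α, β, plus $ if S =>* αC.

We compute FOLLOW(C) using the standard algorithm.
FOLLOW(S) starts with {$}.
FIRST(A) = {x, y, z}
FIRST(B) = {x, y, z}
FIRST(C) = {x, y, z}
FIRST(S) = {x, y}
FOLLOW(A) = {$, z}
FOLLOW(B) = {$, z}
FOLLOW(C) = {$, z}
FOLLOW(S) = {$, z}
Therefore, FOLLOW(C) = {$, z}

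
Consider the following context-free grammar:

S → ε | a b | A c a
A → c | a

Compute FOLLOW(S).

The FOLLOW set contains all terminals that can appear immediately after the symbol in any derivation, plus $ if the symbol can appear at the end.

We compute FOLLOW(S) using the standard algorithm.
FOLLOW(S) starts with {$}.
FIRST(A) = {a, c}
FIRST(S) = {a, c, ε}
FOLLOW(A) = {c}
FOLLOW(S) = {$}
Therefore, FOLLOW(S) = {$}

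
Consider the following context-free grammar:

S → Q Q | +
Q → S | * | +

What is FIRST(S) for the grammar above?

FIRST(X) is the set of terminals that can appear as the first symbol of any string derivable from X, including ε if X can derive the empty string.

We compute FIRST(S) using the standard algorithm.
FIRST(Q) = {*, +}
FIRST(S) = {*, +}
Therefore, FIRST(S) = {*, +}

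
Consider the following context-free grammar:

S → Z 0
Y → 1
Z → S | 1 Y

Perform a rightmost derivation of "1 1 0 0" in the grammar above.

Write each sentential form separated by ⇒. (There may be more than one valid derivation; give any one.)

S ⇒ Z 0 ⇒ S 0 ⇒ Z 0 0 ⇒ 1 Y 0 0 ⇒ 1 1 0 0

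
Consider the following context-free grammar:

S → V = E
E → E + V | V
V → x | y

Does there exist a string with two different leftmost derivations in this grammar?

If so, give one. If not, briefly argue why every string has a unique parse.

No - every string in the language has a unique leftmost derivation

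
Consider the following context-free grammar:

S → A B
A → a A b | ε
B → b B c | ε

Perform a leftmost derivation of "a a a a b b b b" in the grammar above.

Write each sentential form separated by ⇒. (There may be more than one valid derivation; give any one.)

S ⇒ A B ⇒ a A b B ⇒ a a A b b B ⇒ a a a A b b b B ⇒ a a a a A b b b b B ⇒ a a a a b b b b B ⇒ a a a a b b b b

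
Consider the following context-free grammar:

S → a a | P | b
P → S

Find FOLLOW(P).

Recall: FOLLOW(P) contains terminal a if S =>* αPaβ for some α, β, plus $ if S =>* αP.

We compute FOLLOW(P) using the standard algorithm.
FOLLOW(S) starts with {$}.
FIRST(P) = {a, b}
FIRST(S) = {a, b}
FOLLOW(P) = {$}
FOLLOW(S) = {$}
Therefore, FOLLOW(P) = {$}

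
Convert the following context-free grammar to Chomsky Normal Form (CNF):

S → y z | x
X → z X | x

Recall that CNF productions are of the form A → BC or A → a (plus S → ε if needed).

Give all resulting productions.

TY → y; TZ → z; S → x; X → x; S → TY TZ; X → TZ X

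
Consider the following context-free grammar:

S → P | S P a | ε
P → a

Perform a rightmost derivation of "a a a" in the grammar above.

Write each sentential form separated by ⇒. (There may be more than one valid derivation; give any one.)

S ⇒ S P a ⇒ S a a ⇒ P a a ⇒ a a a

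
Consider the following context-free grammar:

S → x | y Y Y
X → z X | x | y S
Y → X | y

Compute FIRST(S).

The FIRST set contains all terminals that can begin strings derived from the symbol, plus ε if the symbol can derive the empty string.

We compute FIRST(S) using the standard algorithm.
FIRST(S) = {x, y}
FIRST(X) = {x, y, z}
FIRST(Y) = {x, y, z}
Therefore, FIRST(S) = {x, y}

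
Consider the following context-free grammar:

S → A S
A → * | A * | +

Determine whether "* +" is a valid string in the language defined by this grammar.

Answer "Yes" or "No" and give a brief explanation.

No - no valid derivation exists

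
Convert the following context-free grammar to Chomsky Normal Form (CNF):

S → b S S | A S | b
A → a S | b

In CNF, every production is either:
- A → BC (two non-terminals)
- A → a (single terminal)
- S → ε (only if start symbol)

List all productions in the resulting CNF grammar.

TB → b; S → b; TA → a; A → b; S → TB X0; X0 → S S; S → A S; A → TA S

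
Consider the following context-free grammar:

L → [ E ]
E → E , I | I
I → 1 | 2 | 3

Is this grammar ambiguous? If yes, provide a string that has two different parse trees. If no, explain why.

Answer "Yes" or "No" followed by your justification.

No - the grammar is unambiguous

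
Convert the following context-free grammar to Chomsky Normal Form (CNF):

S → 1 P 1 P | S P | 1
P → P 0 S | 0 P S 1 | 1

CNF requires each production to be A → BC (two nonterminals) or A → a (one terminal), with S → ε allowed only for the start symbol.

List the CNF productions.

T1 → 1; S → 1; T0 → 0; P → 1; S → T1 X0; X0 → P X1; X1 → T1 P; S → S P; P → P X2; X2 → T0 S; P → T0 X3; X3 → P X4; X4 → S T1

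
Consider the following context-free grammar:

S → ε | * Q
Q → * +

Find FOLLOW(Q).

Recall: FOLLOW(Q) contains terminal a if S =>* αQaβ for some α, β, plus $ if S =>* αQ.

We compute FOLLOW(Q) using the standard algorithm.
FOLLOW(S) starts with {$}.
FIRST(Q) = {*}
FIRST(S) = {*, ε}
FOLLOW(Q) = {$}
FOLLOW(S) = {$}
Therefore, FOLLOW(Q) = {$}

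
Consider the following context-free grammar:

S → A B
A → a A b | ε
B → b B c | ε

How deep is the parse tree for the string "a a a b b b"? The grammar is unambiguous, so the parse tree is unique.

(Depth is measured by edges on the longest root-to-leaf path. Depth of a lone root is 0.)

5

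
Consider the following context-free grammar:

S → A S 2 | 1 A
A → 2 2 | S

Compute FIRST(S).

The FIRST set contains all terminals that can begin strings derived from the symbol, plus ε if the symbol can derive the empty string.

We compute FIRST(S) using the standard algorithm.
FIRST(A) = {1, 2}
FIRST(S) = {1, 2}
Therefore, FIRST(S) = {1, 2}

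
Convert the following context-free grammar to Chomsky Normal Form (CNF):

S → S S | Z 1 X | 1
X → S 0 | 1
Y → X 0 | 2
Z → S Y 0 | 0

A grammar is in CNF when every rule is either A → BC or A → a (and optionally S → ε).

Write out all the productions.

T1 → 1; S → 1; T0 → 0; X → 1; Y → 2; Z → 0; S → S S; S → Z X0; X0 → T1 X; X → S T0; Y → X T0; Z → S X1; X1 → Y T0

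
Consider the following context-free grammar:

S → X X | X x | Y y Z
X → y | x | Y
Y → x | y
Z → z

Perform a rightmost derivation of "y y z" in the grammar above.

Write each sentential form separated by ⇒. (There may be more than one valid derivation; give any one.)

S ⇒ Y y Z ⇒ Y y z ⇒ y y z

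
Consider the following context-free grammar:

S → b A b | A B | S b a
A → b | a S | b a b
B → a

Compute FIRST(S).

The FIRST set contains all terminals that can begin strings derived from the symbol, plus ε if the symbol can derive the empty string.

We compute FIRST(S) using the standard algorithm.
FIRST(A) = {a, b}
FIRST(B) = {a}
FIRST(S) = {a, b}
Therefore, FIRST(S) = {a, b}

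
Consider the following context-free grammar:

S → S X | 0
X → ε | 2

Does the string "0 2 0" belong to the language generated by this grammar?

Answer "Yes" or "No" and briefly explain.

No - no valid derivation exists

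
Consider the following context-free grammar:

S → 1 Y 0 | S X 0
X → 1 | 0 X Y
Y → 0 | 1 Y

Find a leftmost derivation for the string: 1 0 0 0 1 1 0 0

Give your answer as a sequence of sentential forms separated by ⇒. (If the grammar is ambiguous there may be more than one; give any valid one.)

S ⇒ S X 0 ⇒ 1 Y 0 X 0 ⇒ 1 0 0 X 0 ⇒ 1 0 0 0 X Y 0 ⇒ 1 0 0 0 1 Y 0 ⇒ 1 0 0 0 1 1 Y 0 ⇒ 1 0 0 0 1 1 0 0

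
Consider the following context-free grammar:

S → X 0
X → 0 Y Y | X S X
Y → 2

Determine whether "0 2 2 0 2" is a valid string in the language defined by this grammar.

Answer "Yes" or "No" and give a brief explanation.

No - no valid derivation exists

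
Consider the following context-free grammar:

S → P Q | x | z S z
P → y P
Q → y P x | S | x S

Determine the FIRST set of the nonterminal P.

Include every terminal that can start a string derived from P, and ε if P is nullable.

We compute FIRST(P) using the standard algorithm.
FIRST(P) = {y}
FIRST(Q) = {x, y, z}
FIRST(S) = {x, y, z}
Therefore, FIRST(P) = {y}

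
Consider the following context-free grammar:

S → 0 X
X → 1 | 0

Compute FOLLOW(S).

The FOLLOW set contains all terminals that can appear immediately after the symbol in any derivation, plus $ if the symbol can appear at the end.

We compute FOLLOW(S) using the standard algorithm.
FOLLOW(S) starts with {$}.
FIRST(S) = {0}
FIRST(X) = {0, 1}
FOLLOW(S) = {$}
FOLLOW(X) = {$}
Therefore, FOLLOW(S) = {$}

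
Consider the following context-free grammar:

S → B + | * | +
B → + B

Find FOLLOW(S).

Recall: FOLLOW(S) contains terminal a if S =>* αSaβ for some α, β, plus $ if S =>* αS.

We compute FOLLOW(S) using the standard algorithm.
FOLLOW(S) starts with {$}.
FIRST(B) = {+}
FIRST(S) = {*, +}
FOLLOW(B) = {+}
FOLLOW(S) = {$}
Therefore, FOLLOW(S) = {$}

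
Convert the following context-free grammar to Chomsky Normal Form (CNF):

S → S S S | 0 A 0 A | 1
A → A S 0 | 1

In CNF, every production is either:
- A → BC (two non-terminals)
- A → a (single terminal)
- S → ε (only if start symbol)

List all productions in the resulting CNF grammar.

T0 → 0; S → 1; A → 1; S → S X0; X0 → S S; S → T0 X1; X1 → A X2; X2 → T0 A; A → A X3; X3 → S T0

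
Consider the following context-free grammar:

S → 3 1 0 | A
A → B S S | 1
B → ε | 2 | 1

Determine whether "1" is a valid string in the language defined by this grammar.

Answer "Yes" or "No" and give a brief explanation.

Yes - a valid derivation exists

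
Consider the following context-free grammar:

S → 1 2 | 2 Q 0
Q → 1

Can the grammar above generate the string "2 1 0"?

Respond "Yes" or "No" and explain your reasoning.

Yes - a valid derivation exists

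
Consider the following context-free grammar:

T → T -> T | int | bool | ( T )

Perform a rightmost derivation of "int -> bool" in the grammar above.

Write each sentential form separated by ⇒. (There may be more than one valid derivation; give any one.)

T ⇒ T -> T ⇒ T -> bool ⇒ int -> bool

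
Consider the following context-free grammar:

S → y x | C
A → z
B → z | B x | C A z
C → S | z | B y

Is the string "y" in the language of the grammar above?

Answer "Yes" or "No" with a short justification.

No - no valid derivation exists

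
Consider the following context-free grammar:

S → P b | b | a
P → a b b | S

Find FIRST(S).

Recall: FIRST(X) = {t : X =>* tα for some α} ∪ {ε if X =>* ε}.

We compute FIRST(S) using the standard algorithm.
FIRST(P) = {a, b}
FIRST(S) = {a, b}
Therefore, FIRST(S) = {a, b}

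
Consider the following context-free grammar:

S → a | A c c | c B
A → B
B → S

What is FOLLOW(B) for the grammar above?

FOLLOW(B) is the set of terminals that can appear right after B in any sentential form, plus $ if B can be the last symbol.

We compute FOLLOW(B) using the standard algorithm.
FOLLOW(S) starts with {$}.
FIRST(A) = {a, c}
FIRST(B) = {a, c}
FIRST(S) = {a, c}
FOLLOW(A) = {c}
FOLLOW(B) = {$, c}
FOLLOW(S) = {$, c}
Therefore, FOLLOW(B) = {$, c}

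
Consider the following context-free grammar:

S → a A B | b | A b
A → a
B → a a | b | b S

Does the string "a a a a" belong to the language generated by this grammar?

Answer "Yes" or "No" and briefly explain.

Yes - a valid derivation exists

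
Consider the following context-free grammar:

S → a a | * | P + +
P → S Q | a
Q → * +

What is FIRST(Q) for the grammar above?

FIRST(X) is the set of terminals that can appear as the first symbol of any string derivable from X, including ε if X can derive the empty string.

We compute FIRST(Q) using the standard algorithm.
FIRST(P) = {*, a}
FIRST(Q) = {*}
FIRST(S) = {*, a}
Therefore, FIRST(Q) = {*}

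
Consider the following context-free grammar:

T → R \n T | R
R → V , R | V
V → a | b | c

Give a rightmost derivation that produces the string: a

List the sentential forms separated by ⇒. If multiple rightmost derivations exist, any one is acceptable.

T ⇒ R ⇒ V ⇒ a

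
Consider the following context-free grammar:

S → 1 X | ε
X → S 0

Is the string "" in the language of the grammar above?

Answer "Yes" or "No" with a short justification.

Yes - a valid derivation exists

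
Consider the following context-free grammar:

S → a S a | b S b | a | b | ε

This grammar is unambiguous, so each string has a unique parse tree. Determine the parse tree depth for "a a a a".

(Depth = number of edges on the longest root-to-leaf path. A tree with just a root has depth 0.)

3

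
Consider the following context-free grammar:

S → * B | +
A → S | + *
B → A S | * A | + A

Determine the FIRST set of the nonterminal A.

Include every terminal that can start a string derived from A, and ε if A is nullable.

We compute FIRST(A) using the standard algorithm.
FIRST(A) = {*, +}
FIRST(B) = {*, +}
FIRST(S) = {*, +}
Therefore, FIRST(A) = {*, +}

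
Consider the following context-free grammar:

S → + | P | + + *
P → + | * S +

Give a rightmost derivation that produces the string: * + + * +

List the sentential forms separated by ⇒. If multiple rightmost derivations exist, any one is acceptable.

S ⇒ P ⇒ * S + ⇒ * + + * +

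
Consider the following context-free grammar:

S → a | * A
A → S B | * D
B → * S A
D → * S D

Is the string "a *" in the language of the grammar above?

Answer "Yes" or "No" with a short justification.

No - no valid derivation exists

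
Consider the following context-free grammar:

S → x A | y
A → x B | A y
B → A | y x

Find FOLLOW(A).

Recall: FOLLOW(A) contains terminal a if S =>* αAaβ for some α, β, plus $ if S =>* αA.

We compute FOLLOW(A) using the standard algorithm.
FOLLOW(S) starts with {$}.
FIRST(A) = {x}
FIRST(B) = {x, y}
FIRST(S) = {x, y}
FOLLOW(A) = {$, y}
FOLLOW(B) = {$, y}
FOLLOW(S) = {$}
Therefore, FOLLOW(A) = {$, y}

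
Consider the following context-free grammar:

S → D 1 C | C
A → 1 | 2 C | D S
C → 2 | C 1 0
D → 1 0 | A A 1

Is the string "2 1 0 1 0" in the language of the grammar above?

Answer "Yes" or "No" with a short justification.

Yes - a valid derivation exists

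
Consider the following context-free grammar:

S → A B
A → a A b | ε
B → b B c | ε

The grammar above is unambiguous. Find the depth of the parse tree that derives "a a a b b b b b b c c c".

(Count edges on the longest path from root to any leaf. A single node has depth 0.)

5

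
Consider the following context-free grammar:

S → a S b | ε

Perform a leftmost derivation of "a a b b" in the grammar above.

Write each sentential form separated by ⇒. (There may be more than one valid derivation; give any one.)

S ⇒ a S b ⇒ a a S b b ⇒ a a b b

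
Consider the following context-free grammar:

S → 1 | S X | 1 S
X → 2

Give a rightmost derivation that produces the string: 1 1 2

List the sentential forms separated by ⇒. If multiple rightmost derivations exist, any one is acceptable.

S ⇒ S X ⇒ S 2 ⇒ 1 S 2 ⇒ 1 1 2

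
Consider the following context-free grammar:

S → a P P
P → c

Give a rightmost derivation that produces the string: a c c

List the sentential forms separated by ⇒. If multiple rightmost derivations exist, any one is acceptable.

S ⇒ a P P ⇒ a P c ⇒ a c c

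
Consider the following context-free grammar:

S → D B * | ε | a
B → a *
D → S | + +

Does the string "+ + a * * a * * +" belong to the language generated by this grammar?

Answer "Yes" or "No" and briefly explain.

No - no valid derivation exists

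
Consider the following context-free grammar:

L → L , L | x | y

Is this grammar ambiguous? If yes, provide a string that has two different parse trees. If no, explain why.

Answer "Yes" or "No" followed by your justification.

Yes - the string 'y , y , y , y' has two distinct leftmost derivations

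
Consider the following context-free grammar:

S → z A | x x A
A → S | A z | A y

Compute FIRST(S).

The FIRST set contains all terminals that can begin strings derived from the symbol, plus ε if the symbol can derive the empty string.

We compute FIRST(S) using the standard algorithm.
FIRST(A) = {x, z}
FIRST(S) = {x, z}
Therefore, FIRST(S) = {x, z}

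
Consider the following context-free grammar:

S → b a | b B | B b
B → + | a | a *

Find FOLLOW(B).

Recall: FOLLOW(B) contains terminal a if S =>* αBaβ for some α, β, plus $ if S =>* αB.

We compute FOLLOW(B) using the standard algorithm.
FOLLOW(S) starts with {$}.
FIRST(B) = {+, a}
FIRST(S) = {+, a, b}
FOLLOW(B) = {$, b}
FOLLOW(S) = {$}
Therefore, FOLLOW(B) = {$, b}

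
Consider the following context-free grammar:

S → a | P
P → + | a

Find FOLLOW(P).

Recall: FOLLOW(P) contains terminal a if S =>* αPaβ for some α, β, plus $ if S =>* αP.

We compute FOLLOW(P) using the standard algorithm.
FOLLOW(S) starts with {$}.
FIRST(P) = {+, a}
FIRST(S) = {+, a}
FOLLOW(P) = {$}
FOLLOW(S) = {$}
Therefore, FOLLOW(P) = {$}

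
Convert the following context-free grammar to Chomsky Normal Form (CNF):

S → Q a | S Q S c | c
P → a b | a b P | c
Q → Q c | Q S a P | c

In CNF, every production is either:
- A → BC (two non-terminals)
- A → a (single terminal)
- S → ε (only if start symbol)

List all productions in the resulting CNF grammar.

TA → a; TC → c; S → c; TB → b; P → c; Q → c; S → Q TA; S → S X0; X0 → Q X1; X1 → S TC; P → TA TB; P → TA X2; X2 → TB P; Q → Q TC; Q → Q X3; X3 → S X4; X4 → TA P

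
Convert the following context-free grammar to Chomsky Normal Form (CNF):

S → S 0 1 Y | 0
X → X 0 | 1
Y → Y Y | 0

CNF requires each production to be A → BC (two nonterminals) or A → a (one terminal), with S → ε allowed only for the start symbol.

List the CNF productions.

T0 → 0; T1 → 1; S → 0; X → 1; Y → 0; S → S X0; X0 → T0 X1; X1 → T1 Y; X → X T0; Y → Y Y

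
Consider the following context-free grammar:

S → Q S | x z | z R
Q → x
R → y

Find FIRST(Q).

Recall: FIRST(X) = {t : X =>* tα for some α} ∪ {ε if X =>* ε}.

We compute FIRST(Q) using the standard algorithm.
FIRST(Q) = {x}
FIRST(R) = {y}
FIRST(S) = {x, z}
Therefore, FIRST(Q) = {x}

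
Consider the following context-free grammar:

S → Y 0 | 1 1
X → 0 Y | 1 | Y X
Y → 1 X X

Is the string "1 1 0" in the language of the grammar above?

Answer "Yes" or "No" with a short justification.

No - no valid derivation exists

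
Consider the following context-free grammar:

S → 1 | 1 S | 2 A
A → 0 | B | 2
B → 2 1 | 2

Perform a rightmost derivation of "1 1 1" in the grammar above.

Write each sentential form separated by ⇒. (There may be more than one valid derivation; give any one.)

S ⇒ 1 S ⇒ 1 1 S ⇒ 1 1 1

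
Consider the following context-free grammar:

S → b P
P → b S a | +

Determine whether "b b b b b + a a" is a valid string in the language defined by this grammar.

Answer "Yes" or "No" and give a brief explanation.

Yes - a valid derivation exists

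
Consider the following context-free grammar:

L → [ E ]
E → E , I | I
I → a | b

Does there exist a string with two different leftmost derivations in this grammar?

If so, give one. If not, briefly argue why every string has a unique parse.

No - every string in the language has a unique leftmost derivation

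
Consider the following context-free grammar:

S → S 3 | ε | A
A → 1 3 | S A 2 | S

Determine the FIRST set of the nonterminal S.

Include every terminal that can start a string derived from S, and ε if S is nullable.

We compute FIRST(S) using the standard algorithm.
FIRST(A) = {1, 2, 3, ε}
FIRST(S) = {1, 2, 3, ε}
Therefore, FIRST(S) = {1, 2, 3, ε}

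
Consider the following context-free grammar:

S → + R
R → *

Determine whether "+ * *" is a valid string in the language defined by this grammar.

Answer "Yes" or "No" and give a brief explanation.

No - no valid derivation exists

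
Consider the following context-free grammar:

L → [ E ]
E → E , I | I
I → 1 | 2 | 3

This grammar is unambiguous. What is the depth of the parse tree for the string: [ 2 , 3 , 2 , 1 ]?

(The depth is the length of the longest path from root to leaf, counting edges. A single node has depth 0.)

6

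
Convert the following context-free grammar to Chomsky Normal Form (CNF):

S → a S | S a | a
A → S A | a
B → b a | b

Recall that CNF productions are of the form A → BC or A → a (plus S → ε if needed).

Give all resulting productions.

TA → a; S → a; A → a; TB → b; B → b; S → TA S; S → S TA; A → S A; B → TB TA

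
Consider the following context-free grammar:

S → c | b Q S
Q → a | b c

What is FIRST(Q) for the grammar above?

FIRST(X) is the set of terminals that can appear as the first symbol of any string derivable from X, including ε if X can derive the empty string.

We compute FIRST(Q) using the standard algorithm.
FIRST(Q) = {a, b}
FIRST(S) = {b, c}
Therefore, FIRST(Q) = {a, b}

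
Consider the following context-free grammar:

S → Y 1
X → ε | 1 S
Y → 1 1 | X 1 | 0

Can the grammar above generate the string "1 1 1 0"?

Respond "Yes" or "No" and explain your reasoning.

No - no valid derivation exists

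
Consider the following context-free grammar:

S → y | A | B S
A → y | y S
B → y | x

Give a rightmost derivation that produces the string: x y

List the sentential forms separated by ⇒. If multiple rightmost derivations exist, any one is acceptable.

S ⇒ B S ⇒ B y ⇒ x y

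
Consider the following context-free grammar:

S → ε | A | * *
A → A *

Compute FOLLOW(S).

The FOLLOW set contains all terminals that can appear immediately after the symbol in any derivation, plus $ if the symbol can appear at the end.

We compute FOLLOW(S) using the standard algorithm.
FOLLOW(S) starts with {$}.
FIRST(A) = {}
FIRST(S) = {*, ε}
FOLLOW(A) = {$, *}
FOLLOW(S) = {$}
Therefore, FOLLOW(S) = {$}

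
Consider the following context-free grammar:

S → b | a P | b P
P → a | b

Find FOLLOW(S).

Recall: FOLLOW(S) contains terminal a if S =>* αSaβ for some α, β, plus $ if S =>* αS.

We compute FOLLOW(S) using the standard algorithm.
FOLLOW(S) starts with {$}.
FIRST(P) = {a, b}
FIRST(S) = {a, b}
FOLLOW(P) = {$}
FOLLOW(S) = {$}
Therefore, FOLLOW(S) = {$}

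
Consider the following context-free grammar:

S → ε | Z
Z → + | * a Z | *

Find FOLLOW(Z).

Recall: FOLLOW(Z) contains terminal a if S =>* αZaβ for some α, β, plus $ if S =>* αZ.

We compute FOLLOW(Z) using the standard algorithm.
FOLLOW(S) starts with {$}.
FIRST(S) = {*, +, ε}
FIRST(Z) = {*, +}
FOLLOW(S) = {$}
FOLLOW(Z) = {$}
Therefore, FOLLOW(Z) = {$}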